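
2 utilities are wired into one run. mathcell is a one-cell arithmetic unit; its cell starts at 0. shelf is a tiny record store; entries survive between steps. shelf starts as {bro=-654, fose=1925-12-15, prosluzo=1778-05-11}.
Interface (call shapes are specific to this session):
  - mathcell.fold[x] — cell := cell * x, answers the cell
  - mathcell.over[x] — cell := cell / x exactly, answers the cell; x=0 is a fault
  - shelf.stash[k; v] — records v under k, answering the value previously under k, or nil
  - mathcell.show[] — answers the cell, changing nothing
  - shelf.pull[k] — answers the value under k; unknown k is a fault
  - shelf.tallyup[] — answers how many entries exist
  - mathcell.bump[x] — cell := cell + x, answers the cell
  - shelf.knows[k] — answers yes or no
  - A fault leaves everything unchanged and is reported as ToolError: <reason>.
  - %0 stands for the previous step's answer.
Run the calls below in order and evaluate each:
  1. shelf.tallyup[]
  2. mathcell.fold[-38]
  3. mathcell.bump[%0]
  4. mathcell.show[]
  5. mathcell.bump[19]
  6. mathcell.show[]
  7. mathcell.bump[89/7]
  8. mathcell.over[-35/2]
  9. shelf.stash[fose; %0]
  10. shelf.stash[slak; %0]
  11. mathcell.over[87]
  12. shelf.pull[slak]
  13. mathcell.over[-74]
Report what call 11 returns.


Answer: -148/7105

Derivation:
% shelf.tallyup
:: 3
% mathcell.fold x→-38
:: 0
% mathcell.bump x→%0
:: 0
% mathcell.show
:: 0
% mathcell.bump x→19
:: 19
% mathcell.show
:: 19
% mathcell.bump x→89/7
:: 222/7
% mathcell.over x→-35/2
:: -444/245
% shelf.stash k→fose v→%0
:: 1925-12-15
% shelf.stash k→slak v→%0
:: nil
% mathcell.over x→87
:: -148/7105
% shelf.pull k→slak
:: 1925-12-15
% mathcell.over x→-74
:: 2/7105


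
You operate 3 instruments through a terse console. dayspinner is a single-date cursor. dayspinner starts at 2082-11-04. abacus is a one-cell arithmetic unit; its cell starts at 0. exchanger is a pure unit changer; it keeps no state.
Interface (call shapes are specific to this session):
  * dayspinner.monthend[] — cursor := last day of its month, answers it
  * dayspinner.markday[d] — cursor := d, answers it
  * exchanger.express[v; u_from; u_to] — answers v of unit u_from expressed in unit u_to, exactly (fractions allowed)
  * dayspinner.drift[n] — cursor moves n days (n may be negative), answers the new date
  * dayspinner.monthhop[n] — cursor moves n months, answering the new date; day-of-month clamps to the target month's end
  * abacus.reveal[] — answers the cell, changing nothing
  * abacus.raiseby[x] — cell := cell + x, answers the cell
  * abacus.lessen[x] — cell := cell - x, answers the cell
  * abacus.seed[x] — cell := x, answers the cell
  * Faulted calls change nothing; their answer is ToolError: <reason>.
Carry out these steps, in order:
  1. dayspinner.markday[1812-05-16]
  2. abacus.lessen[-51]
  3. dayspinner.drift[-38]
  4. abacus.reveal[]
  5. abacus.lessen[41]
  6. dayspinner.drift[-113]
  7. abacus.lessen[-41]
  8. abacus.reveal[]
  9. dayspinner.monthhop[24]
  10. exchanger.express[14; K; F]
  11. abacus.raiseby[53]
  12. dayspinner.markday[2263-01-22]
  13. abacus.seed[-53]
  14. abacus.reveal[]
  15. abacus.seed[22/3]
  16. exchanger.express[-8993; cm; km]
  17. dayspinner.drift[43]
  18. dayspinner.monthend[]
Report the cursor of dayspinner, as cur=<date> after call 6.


Answer: cur=1811-12-17

Derivation:
-> markday(d→1812-05-16)
<- 1812-05-16
-> lessen(x→-51)
<- 51
-> drift(n→-38)
<- 1812-04-08
-> reveal()
<- 51
-> lessen(x→41)
<- 10
-> drift(n→-113)
<- 1811-12-17
-> lessen(x→-41)
<- 51
-> reveal()
<- 51
-> monthhop(n→24)
<- 1813-12-17
-> express(v→14, u_from→K, u_to→F)
<- -43447/100
-> raiseby(x→53)
<- 104
-> markday(d→2263-01-22)
<- 2263-01-22
-> seed(x→-53)
<- -53
-> reveal()
<- -53
-> seed(x→22/3)
<- 22/3
-> express(v→-8993, u_from→cm, u_to→km)
<- -8993/100000
-> drift(n→43)
<- 2263-03-06
-> monthend()
<- 2263-03-31


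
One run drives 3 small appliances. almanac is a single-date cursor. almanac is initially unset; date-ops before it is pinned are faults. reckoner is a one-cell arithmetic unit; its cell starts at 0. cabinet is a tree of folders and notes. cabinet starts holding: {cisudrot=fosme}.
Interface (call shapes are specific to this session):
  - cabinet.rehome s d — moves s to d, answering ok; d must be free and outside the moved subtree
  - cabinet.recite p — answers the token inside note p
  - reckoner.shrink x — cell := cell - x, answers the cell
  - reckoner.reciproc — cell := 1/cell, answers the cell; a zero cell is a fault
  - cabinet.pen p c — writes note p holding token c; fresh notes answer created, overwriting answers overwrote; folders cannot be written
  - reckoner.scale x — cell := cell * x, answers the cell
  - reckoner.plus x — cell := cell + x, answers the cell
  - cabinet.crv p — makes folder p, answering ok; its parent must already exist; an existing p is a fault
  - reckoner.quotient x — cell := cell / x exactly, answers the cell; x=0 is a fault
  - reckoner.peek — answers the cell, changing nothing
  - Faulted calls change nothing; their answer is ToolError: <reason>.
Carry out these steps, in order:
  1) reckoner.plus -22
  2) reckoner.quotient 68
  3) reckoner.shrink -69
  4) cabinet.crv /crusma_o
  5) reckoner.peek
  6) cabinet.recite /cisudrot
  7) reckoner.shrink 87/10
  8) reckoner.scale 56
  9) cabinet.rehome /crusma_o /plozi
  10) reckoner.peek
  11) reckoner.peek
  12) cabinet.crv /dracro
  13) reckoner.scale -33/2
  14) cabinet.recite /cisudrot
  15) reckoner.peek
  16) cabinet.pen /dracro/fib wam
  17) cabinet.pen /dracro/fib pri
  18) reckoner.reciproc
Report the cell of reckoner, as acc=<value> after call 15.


Answer: acc=-4710552/85

Derivation:
! 1. reckoner.plus(x: -22) => -22
! 2. reckoner.quotient(x: 68) => -11/34
! 3. reckoner.shrink(x: -69) => 2335/34
! 4. cabinet.crv(p: /crusma_o) => ok
! 5. reckoner.peek() => 2335/34
! 6. cabinet.recite(p: /cisudrot) => fosme
! 7. reckoner.shrink(x: 87/10) => 5098/85
! 8. reckoner.scale(x: 56) => 285488/85
! 9. cabinet.rehome(s: /crusma_o, d: /plozi) => ok
! 10. reckoner.peek() => 285488/85
! 11. reckoner.peek() => 285488/85
! 12. cabinet.crv(p: /dracro) => ok
! 13. reckoner.scale(x: -33/2) => -4710552/85
! 14. cabinet.recite(p: /cisudrot) => fosme
! 15. reckoner.peek() => -4710552/85
! 16. cabinet.pen(p: /dracro/fib, c: wam) => created
! 17. cabinet.pen(p: /dracro/fib, c: pri) => overwrote
! 18. reckoner.reciproc() => -85/4710552


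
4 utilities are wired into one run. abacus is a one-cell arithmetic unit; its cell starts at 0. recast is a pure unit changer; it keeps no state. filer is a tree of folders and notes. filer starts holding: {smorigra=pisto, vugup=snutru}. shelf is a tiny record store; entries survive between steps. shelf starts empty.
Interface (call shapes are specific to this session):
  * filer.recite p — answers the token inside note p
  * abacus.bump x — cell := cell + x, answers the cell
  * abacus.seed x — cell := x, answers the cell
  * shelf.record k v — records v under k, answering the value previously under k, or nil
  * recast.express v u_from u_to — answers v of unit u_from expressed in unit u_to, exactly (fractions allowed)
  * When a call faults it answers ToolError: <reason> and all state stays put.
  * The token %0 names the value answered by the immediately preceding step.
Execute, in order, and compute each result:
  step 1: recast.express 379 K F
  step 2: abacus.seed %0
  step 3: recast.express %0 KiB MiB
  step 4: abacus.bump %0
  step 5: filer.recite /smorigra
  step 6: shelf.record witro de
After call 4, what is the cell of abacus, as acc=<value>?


! recast.express(v=379, u_from=K, u_to=F) ~> 22253/100
! abacus.seed(x=%0) ~> 22253/100
! recast.express(v=%0, u_from=KiB, u_to=MiB) ~> 22253/102400
! abacus.bump(x=%0) ~> 912373/4096
! filer.recite(p=/smorigra) ~> pisto
! shelf.record(k=witro, v=de) ~> nil

Answer: acc=912373/4096


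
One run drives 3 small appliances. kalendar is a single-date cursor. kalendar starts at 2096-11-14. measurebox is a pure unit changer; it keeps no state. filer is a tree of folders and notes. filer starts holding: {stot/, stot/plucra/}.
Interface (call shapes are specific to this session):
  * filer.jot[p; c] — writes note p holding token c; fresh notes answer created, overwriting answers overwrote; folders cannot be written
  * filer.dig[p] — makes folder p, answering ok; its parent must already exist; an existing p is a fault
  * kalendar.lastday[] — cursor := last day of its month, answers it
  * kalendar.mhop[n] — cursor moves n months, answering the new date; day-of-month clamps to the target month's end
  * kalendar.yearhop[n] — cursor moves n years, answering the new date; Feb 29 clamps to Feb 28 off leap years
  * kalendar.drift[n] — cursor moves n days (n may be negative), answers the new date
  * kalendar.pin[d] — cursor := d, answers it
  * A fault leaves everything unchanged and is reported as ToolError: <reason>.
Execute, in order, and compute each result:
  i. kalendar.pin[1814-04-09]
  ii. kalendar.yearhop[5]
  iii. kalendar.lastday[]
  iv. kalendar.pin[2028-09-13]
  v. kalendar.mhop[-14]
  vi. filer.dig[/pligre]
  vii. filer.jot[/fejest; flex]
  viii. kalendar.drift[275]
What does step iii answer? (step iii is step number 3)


Answer: 1819-04-30

Derivation:
>>> kalendar.pin d=1814-04-09
:: 1814-04-09
>>> kalendar.yearhop n=5
:: 1819-04-09
>>> kalendar.lastday
:: 1819-04-30
>>> kalendar.pin d=2028-09-13
:: 2028-09-13
>>> kalendar.mhop n=-14
:: 2027-07-13
>>> filer.dig p=/pligre
:: ok
>>> filer.jot p=/fejest c=flex
:: created
>>> kalendar.drift n=275
:: 2028-04-13


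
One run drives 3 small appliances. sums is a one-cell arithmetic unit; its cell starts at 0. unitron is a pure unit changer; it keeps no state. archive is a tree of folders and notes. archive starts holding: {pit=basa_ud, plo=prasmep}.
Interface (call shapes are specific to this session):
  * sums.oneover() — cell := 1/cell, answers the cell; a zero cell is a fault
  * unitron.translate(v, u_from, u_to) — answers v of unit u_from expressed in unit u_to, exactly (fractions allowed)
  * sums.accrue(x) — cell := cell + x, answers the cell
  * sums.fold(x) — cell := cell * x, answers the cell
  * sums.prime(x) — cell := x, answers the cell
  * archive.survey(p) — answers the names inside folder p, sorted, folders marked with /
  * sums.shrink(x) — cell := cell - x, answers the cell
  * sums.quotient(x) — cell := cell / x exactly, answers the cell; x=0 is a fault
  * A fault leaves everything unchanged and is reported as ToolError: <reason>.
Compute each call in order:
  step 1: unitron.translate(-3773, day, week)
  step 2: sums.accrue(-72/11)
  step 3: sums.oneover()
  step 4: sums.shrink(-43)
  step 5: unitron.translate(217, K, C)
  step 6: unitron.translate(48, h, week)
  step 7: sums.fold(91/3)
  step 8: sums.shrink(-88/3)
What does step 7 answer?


Next I call translate passing v='-3773', u_from='day', u_to='week', which returns -539.
I call accrue passing x='-72/11', which returns -72/11.
Then oneover(), and see -11/72.
Calling shrink passing x='-43': 3085/72.
Next I call translate passing v='217', u_from='K', u_to='C', and observe -1123/20.
Then translate passing v='48', u_from='h', u_to='week', → 2/7.
I use fold passing x='91/3', and get 280735/216.
I invoke shrink passing x='-88/3', — result: 287071/216.

Answer: 280735/216


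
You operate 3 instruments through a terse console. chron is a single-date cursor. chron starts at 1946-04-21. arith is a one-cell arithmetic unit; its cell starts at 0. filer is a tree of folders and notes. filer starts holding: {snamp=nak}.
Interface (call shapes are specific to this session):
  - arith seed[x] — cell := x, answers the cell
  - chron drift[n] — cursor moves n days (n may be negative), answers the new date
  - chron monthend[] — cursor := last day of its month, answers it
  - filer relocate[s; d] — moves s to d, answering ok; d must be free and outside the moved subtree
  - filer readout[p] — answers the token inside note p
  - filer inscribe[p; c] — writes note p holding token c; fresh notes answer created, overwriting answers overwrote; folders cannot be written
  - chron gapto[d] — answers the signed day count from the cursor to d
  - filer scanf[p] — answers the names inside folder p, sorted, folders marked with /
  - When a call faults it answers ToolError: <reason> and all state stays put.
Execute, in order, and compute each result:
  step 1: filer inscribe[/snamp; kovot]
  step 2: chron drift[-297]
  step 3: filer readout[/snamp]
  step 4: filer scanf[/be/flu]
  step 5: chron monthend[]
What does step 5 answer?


> filer inscribe p='/snamp' c='kovot'
:: overwrote
> chron drift n='-297'
:: 1945-06-28
> filer readout p='/snamp'
:: kovot
> filer scanf p='/be/flu'
:: ToolError: not found
> chron monthend
:: 1945-06-30

Answer: 1945-06-30


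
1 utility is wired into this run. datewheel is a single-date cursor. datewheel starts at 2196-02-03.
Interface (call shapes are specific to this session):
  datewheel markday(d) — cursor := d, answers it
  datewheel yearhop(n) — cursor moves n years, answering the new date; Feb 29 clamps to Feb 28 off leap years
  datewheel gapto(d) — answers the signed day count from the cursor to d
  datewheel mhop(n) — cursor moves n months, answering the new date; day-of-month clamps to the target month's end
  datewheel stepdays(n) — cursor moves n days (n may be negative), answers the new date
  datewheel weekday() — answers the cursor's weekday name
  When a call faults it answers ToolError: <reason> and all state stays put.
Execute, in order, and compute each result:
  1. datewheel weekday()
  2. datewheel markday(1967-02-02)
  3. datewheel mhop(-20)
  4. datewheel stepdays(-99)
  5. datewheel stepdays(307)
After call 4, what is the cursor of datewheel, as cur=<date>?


Answer: cur=1965-02-23

Derivation:
;; 1. datewheel weekday() : Wednesday
;; 2. datewheel markday(d='1967-02-02') : 1967-02-02
;; 3. datewheel mhop(n='-20') : 1965-06-02
;; 4. datewheel stepdays(n='-99') : 1965-02-23
;; 5. datewheel stepdays(n='307') : 1965-12-27


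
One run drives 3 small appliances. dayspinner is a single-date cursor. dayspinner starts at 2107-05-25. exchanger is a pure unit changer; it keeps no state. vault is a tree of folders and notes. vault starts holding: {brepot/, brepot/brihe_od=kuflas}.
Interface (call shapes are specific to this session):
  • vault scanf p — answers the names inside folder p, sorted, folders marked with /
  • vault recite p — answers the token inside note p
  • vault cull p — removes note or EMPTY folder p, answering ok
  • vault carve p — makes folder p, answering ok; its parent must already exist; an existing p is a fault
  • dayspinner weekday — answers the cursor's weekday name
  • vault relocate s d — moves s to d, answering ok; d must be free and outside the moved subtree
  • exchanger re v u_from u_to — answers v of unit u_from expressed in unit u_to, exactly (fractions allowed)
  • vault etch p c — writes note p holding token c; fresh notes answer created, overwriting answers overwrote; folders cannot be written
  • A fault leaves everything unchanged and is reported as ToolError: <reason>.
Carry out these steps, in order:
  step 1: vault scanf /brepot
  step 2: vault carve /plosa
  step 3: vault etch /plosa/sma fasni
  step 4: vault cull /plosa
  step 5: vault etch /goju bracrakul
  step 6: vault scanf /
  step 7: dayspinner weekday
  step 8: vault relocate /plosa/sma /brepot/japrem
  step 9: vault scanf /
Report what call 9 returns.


;; 1. vault scanf(/brepot) == [brihe_od]
;; 2. vault carve(/plosa) == ok
;; 3. vault etch(/plosa/sma, fasni) == created
;; 4. vault cull(/plosa) == ToolError: not empty
;; 5. vault etch(/goju, bracrakul) == created
;; 6. vault scanf(/) == [brepot/, goju, plosa/]
;; 7. dayspinner weekday() == Wednesday
;; 8. vault relocate(/plosa/sma, /brepot/japrem) == ok
;; 9. vault scanf(/) == [brepot/, goju, plosa/]

Answer: [brepot/, goju, plosa/]


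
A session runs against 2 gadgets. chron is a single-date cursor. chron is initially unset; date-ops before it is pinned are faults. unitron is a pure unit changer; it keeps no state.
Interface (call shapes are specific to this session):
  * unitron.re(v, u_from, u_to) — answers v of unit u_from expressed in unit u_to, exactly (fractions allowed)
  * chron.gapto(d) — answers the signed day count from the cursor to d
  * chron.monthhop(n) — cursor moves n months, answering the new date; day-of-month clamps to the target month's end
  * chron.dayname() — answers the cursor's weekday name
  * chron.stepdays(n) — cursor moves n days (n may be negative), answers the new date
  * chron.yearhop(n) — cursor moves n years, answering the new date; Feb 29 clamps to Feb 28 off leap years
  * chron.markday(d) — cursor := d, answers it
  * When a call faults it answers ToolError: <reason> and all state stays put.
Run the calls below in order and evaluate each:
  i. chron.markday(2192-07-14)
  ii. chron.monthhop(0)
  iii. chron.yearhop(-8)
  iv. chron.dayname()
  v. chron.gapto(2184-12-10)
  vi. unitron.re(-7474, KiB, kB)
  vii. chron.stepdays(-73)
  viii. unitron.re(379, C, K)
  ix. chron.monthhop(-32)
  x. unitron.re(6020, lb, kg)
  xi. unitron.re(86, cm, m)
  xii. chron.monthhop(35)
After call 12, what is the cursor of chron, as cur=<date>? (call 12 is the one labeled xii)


Answer: cur=2184-08-02

Derivation:
I use chron.markday passing d=2192-07-14, and observe 2192-07-14.
I invoke chron.monthhop passing n=0, — result: 2192-07-14.
Using chron.yearhop passing n=-8, and observe 2184-07-14.
I run chron.dayname: Wednesday.
Calling chron.gapto passing d=2184-12-10, and see 149.
Invoking unitron.re passing v=-7474, u_from=KiB, u_to=kB, giving -956672/125.
Next I call chron.stepdays passing n=-73, → 2184-05-02.
I run unitron.re passing v=379, u_from=C, u_to=K, — result: 13043/20.
I call chron.monthhop passing n=-32, — result: 2181-09-02.
Now I run unitron.re passing v=6020, u_from=lb, u_to=kg, yielding 13653130337/5000000.
I run unitron.re passing v=86, u_from=cm, u_to=m, — result: 43/50.
I try chron.monthhop passing n=35, giving 2184-08-02.


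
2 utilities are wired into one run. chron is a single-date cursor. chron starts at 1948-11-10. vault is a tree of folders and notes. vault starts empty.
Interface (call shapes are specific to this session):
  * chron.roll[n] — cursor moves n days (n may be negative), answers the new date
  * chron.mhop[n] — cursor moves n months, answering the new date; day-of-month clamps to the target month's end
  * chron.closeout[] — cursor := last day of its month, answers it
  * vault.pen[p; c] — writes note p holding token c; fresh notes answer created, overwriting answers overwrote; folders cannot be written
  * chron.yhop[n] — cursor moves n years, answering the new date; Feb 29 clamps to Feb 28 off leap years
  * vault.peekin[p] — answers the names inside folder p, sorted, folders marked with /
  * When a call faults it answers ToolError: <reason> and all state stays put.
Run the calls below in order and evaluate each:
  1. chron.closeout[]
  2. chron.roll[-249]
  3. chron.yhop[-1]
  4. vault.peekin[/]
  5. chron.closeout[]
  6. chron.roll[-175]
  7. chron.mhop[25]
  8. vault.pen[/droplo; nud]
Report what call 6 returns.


~$ chron.closeout
  1948-11-30
~$ chron.roll n='-249'
  1948-03-26
~$ chron.yhop n='-1'
  1947-03-26
~$ vault.peekin p='/'
  []
~$ chron.closeout
  1947-03-31
~$ chron.roll n='-175'
  1946-10-07
~$ chron.mhop n='25'
  1948-11-07
~$ vault.pen p='/droplo' c='nud'
  created

Answer: 1946-10-07


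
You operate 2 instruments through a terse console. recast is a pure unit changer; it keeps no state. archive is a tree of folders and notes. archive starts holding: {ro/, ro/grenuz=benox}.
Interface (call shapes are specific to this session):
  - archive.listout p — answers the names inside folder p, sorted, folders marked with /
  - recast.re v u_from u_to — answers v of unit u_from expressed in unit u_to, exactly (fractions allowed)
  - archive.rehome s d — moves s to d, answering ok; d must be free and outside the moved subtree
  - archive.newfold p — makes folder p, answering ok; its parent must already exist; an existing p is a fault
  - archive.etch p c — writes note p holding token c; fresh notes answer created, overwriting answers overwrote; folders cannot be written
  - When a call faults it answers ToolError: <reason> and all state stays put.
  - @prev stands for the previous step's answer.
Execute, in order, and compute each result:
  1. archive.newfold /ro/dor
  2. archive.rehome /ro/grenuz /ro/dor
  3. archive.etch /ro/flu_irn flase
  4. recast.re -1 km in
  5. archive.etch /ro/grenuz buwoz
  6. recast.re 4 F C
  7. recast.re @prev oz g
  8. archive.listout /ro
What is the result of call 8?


Step: archive.newfold[p='/ro/dor']
Result: ok
Step: archive.rehome[s='/ro/grenuz'; d='/ro/dor']
Result: ToolError: exists
Step: archive.etch[p='/ro/flu_irn'; c='flase']
Result: created
Step: recast.re[v='-1'; u_from='km'; u_to='in']
Result: -5000000/127
Step: archive.etch[p='/ro/grenuz'; c='buwoz']
Result: overwrote
Step: recast.re[v='4'; u_from='F'; u_to='C']
Result: -140/9
Step: recast.re[v='@prev'; u_from='oz'; u_to='g']
Result: -317514659/720000
Step: archive.listout[p='/ro']
Result: [dor/, flu_irn, grenuz]

Answer: [dor/, flu_irn, grenuz]


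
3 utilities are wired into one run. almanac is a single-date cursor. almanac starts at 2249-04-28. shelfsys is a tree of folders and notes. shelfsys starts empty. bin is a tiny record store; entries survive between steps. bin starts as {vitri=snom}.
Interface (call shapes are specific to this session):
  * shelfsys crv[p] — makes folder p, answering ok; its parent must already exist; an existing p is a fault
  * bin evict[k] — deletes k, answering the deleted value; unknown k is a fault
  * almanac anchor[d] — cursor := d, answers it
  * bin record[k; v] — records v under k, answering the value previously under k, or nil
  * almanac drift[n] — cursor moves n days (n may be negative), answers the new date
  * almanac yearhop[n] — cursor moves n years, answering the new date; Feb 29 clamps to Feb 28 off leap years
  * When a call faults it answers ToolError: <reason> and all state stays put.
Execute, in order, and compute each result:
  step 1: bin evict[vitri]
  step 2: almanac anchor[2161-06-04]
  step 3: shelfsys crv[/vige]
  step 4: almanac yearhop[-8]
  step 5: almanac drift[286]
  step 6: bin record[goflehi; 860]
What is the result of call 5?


$ bin evict k→vitri
  snom
$ almanac anchor d→2161-06-04
  2161-06-04
$ shelfsys crv p→/vige
  ok
$ almanac yearhop n→-8
  2153-06-04
$ almanac drift n→286
  2154-03-17
$ bin record k→goflehi v→860
  nil

Answer: 2154-03-17


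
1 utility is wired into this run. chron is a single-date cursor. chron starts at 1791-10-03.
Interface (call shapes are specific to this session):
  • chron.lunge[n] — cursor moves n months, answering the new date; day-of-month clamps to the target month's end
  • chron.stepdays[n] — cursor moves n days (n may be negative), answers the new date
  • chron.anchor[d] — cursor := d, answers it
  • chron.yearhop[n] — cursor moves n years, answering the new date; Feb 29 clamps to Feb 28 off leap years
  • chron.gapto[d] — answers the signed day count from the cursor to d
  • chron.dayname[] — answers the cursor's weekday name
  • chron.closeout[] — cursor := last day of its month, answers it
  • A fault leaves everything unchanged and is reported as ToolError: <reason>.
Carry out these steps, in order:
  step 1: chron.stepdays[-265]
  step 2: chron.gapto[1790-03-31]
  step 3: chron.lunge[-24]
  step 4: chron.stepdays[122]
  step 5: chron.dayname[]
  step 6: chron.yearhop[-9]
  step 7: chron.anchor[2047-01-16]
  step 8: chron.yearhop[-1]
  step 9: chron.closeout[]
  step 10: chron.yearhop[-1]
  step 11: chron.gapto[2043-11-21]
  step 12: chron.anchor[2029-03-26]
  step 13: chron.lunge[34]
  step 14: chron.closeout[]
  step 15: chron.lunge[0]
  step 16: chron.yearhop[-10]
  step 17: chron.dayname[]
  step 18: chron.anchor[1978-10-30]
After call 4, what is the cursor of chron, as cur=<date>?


Now I run chron.stepdays(n: -265): 1791-01-11.
I invoke chron.gapto(d: 1790-03-31), and see -286.
I use chron.lunge(n: -24), giving 1789-01-11.
I try chron.stepdays(n: 122), → 1789-05-13.
I run chron.dayname(), yielding Wednesday.
Using chron.yearhop(n: -9), — result: 1780-05-13.
Using chron.anchor(d: 2047-01-16), and get 2047-01-16.
Now I run chron.yearhop(n: -1): 2046-01-16.
Next I call chron.closeout(), → 2046-01-31.
I invoke chron.yearhop(n: -1), and get 2045-01-31.
Then chron.gapto(d: 2043-11-21), yielding -437.
I invoke chron.anchor(d: 2029-03-26): 2029-03-26.
Then chron.lunge(n: 34): 2032-01-26.
I invoke chron.closeout(), — result: 2032-01-31.
Next I call chron.lunge(n: 0), and see 2032-01-31.
Now I run chron.yearhop(n: -10): 2022-01-31.
Using chron.dayname(), which returns Monday.
I call chron.anchor(d: 1978-10-30), which returns 1978-10-30.

Answer: cur=1789-05-13


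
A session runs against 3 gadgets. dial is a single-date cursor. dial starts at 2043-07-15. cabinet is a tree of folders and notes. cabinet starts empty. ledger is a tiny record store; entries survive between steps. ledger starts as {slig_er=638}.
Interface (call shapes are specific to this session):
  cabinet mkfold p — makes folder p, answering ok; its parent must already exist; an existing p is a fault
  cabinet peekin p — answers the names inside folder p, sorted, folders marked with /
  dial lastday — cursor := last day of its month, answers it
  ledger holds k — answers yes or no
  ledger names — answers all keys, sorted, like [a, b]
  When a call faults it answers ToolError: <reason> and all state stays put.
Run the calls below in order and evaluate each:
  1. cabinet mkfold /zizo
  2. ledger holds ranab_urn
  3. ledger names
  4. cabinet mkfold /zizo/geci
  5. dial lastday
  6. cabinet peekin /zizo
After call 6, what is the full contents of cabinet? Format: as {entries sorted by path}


Answer: {zizo/, zizo/geci/}

Derivation:
~$ cabinet mkfold p='/zizo'
[out] ok
~$ ledger holds k='ranab_urn'
[out] no
~$ ledger names
[out] [slig_er]
~$ cabinet mkfold p='/zizo/geci'
[out] ok
~$ dial lastday
[out] 2043-07-31
~$ cabinet peekin p='/zizo'
[out] [geci/]


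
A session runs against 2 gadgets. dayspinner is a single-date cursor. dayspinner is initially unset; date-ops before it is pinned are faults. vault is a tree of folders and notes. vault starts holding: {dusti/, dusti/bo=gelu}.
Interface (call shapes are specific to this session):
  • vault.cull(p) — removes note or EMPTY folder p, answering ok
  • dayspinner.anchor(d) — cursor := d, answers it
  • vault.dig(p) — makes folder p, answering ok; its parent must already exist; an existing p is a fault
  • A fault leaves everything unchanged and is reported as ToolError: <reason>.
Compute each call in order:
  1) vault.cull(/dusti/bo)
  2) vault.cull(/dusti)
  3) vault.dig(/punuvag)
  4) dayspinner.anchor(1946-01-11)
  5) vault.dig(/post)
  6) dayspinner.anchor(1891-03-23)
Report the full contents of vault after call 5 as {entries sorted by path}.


Answer: {post/, punuvag/}

Derivation:
$ vault.cull p→/dusti/bo
[out] ok
$ vault.cull p→/dusti
[out] ok
$ vault.dig p→/punuvag
[out] ok
$ dayspinner.anchor d→1946-01-11
[out] 1946-01-11
$ vault.dig p→/post
[out] ok
$ dayspinner.anchor d→1891-03-23
[out] 1891-03-23


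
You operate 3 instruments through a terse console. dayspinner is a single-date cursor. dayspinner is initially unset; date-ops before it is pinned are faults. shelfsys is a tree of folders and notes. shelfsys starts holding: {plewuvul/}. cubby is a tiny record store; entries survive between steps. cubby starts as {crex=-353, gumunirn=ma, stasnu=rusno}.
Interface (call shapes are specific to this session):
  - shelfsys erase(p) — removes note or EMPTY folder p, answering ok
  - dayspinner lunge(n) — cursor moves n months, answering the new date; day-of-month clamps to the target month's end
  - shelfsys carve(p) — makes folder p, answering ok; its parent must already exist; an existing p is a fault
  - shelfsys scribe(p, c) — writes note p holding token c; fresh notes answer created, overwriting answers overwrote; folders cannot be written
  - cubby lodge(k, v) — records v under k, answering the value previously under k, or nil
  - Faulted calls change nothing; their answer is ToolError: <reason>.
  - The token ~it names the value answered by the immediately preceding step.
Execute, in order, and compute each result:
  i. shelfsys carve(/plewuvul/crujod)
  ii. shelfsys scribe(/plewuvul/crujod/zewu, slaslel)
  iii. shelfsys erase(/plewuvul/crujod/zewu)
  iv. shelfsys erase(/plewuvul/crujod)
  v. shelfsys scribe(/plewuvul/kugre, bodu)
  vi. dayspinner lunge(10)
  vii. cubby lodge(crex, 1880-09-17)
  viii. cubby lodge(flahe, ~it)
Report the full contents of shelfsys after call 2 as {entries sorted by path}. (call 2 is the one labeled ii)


Answer: {plewuvul/, plewuvul/crujod/, plewuvul/crujod/zewu=slaslel}

Derivation:
Using shelfsys carve with p='/plewuvul/crujod', and see ok.
Next I call shelfsys scribe with p='/plewuvul/crujod/zewu', c='slaslel', — result: created.
Using shelfsys erase with p='/plewuvul/crujod/zewu', and observe ok.
I run shelfsys erase with p='/plewuvul/crujod', — result: ok.
Using shelfsys scribe with p='/plewuvul/kugre', c='bodu', yielding created.
Then dayspinner lunge with n='10', and see ToolError: no date set.
Then cubby lodge with k='crex', v='1880-09-17', giving -353.
Now I run cubby lodge with k='flahe', v='~it', — result: nil.


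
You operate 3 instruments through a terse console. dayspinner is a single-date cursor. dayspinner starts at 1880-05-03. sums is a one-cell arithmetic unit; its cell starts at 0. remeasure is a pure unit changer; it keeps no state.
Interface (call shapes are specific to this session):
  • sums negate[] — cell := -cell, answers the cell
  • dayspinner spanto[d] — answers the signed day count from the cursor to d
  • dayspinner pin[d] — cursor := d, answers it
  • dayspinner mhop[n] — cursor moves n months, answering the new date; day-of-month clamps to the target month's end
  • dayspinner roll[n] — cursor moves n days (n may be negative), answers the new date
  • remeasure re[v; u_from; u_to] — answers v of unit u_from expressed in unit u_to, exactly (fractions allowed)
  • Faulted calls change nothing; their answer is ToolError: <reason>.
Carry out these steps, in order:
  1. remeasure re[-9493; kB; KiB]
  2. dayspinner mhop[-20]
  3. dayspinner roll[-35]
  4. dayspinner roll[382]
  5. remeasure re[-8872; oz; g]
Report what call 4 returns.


Answer: 1879-08-16

Derivation:
! remeasure re(v→-9493, u_from→kB, u_to→KiB) ~> -1186625/128
! dayspinner mhop(n→-20) ~> 1878-09-03
! dayspinner roll(n→-35) ~> 1878-07-30
! dayspinner roll(n→382) ~> 1879-08-16
! remeasure re(v→-8872, u_from→oz, u_to→g) ~> -50303393833/200000


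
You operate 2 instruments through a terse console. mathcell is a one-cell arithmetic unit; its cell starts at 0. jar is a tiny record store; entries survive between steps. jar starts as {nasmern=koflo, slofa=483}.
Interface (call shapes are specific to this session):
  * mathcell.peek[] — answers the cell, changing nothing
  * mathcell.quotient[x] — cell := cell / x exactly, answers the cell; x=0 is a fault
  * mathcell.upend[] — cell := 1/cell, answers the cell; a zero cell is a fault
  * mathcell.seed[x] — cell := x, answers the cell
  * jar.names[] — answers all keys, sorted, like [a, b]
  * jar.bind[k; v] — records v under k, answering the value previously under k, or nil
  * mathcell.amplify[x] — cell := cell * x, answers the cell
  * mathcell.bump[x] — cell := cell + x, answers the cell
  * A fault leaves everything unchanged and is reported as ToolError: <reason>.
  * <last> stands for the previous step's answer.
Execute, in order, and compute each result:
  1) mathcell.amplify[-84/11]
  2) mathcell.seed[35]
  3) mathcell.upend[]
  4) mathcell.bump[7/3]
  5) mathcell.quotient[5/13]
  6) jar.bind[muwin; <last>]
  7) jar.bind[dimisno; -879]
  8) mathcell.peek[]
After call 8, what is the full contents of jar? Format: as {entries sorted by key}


Then amplify using x: -84/11: 0.
Using seed using x: 35: 35.
I call upend: 1/35.
I call bump using x: 7/3, and get 248/105.
Invoking quotient using x: 5/13: 3224/525.
Using bind using k: muwin, v: <last>, — result: nil.
Calling bind using k: dimisno, v: -879, yielding nil.
Then peek, yielding 3224/525.

Answer: {dimisno=-879, muwin=3224/525, nasmern=koflo, slofa=483}


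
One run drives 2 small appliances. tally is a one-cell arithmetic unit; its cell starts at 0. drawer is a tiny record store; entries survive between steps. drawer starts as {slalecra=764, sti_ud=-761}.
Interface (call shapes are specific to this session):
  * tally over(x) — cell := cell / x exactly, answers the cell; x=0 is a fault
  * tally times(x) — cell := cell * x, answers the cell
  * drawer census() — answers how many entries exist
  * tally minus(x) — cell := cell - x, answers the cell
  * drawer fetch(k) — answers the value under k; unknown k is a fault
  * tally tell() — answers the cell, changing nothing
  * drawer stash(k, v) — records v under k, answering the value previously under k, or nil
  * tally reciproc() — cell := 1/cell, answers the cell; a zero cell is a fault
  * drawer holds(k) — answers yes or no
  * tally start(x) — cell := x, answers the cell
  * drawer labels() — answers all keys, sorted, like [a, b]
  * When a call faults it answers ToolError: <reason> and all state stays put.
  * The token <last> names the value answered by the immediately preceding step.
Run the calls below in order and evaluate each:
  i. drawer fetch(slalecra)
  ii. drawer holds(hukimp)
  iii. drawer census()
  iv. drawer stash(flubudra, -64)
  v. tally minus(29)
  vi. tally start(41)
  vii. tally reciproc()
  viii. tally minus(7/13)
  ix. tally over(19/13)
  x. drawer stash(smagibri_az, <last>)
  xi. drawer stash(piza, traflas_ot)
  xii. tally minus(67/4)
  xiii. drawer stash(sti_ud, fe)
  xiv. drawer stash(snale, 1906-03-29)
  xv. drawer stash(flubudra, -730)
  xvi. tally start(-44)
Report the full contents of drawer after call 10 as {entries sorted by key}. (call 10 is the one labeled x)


Answer: {flubudra=-64, slalecra=764, smagibri_az=-274/779, sti_ud=-761}

Derivation:
==> drawer fetch(slalecra)
<== 764
==> drawer holds(hukimp)
<== no
==> drawer census()
<== 2
==> drawer stash(flubudra, -64)
<== nil
==> tally minus(29)
<== -29
==> tally start(41)
<== 41
==> tally reciproc()
<== 1/41
==> tally minus(7/13)
<== -274/533
==> tally over(19/13)
<== -274/779
==> drawer stash(smagibri_az, <last>)
<== nil
==> drawer stash(piza, traflas_ot)
<== nil
==> tally minus(67/4)
<== -53289/3116
==> drawer stash(sti_ud, fe)
<== -761
==> drawer stash(snale, 1906-03-29)
<== nil
==> drawer stash(flubudra, -730)
<== -64
==> tally start(-44)
<== -44


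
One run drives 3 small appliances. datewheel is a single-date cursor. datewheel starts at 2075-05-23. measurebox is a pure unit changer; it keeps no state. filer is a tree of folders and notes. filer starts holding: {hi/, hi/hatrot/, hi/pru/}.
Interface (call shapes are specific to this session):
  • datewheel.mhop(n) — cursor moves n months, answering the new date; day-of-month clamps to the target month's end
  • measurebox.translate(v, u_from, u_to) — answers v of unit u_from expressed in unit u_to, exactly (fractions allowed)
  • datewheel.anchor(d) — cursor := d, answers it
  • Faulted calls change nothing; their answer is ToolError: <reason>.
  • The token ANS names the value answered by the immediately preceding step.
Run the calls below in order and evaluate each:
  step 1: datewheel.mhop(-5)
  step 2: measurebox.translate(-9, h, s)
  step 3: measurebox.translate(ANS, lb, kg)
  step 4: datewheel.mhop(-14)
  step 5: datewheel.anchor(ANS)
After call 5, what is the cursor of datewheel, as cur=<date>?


;; 1. mhop(n→-5) : 2074-12-23
;; 2. translate(v→-9, u_from→h, u_to→s) : -32400
;; 3. translate(v→ANS, u_from→lb, u_to→kg) : -3674098197/250000
;; 4. mhop(n→-14) : 2073-10-23
;; 5. anchor(d→ANS) : 2073-10-23

Answer: cur=2073-10-23


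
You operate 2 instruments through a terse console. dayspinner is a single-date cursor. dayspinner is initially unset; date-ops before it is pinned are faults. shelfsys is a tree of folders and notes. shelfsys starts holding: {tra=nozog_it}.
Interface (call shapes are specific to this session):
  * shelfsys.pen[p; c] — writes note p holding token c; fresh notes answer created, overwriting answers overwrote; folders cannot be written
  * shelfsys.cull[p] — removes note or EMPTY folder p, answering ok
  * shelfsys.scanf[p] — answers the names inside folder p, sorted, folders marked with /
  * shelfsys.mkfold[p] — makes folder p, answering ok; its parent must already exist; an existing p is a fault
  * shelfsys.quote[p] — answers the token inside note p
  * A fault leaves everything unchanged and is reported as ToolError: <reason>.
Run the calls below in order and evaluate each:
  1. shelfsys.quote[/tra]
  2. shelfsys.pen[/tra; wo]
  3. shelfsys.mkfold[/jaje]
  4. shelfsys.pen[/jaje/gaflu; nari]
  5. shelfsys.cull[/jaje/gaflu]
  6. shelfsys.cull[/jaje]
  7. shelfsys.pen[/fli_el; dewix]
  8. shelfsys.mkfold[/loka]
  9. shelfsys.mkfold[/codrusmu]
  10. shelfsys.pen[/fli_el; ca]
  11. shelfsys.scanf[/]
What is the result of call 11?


Answer: [codrusmu/, fli_el, loka/, tra]

Derivation:
~$ shelfsys.quote p: /tra
  nozog_it
~$ shelfsys.pen p: /tra c: wo
  overwrote
~$ shelfsys.mkfold p: /jaje
  ok
~$ shelfsys.pen p: /jaje/gaflu c: nari
  created
~$ shelfsys.cull p: /jaje/gaflu
  ok
~$ shelfsys.cull p: /jaje
  ok
~$ shelfsys.pen p: /fli_el c: dewix
  created
~$ shelfsys.mkfold p: /loka
  ok
~$ shelfsys.mkfold p: /codrusmu
  ok
~$ shelfsys.pen p: /fli_el c: ca
  overwrote
~$ shelfsys.scanf p: /
  [codrusmu/, fli_el, loka/, tra]


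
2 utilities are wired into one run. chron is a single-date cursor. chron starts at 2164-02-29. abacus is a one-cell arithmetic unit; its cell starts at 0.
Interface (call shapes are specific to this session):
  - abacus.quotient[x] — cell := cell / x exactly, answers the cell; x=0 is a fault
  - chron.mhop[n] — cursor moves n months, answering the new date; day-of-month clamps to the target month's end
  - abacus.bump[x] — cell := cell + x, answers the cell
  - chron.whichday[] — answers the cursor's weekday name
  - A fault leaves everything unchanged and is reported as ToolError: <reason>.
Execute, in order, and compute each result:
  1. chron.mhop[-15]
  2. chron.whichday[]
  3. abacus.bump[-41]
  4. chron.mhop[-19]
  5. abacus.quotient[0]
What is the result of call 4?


Answer: 2161-04-29

Derivation:
-- mhop(n='-15') => 2162-11-29
-- whichday() => Monday
-- bump(x='-41') => -41
-- mhop(n='-19') => 2161-04-29
-- quotient(x='0') => ToolError: division by zero


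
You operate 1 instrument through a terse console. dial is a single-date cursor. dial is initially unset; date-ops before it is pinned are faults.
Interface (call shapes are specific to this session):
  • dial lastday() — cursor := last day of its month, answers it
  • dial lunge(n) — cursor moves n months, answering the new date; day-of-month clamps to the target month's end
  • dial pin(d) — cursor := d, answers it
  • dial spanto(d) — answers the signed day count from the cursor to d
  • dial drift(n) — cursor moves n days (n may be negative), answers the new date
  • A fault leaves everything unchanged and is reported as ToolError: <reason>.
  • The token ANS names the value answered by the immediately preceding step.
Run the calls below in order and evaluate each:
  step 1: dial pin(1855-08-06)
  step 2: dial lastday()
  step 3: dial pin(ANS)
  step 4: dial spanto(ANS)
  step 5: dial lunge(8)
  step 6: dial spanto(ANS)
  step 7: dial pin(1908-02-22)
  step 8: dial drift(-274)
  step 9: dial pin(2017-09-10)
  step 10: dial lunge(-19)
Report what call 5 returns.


Answer: 1856-04-30

Derivation:
I use dial pin(d=1855-08-06), and observe 1855-08-06.
I run dial lastday, → 1855-08-31.
Calling dial pin(d=ANS): 1855-08-31.
I run dial spanto(d=ANS): 0.
I try dial lunge(n=8), — result: 1856-04-30.
Then dial spanto(d=ANS), — result: 0.
I call dial pin(d=1908-02-22), → 1908-02-22.
Invoking dial drift(n=-274): 1907-05-24.
Using dial pin(d=2017-09-10), and observe 2017-09-10.
I run dial lunge(n=-19), and get 2016-02-10.
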